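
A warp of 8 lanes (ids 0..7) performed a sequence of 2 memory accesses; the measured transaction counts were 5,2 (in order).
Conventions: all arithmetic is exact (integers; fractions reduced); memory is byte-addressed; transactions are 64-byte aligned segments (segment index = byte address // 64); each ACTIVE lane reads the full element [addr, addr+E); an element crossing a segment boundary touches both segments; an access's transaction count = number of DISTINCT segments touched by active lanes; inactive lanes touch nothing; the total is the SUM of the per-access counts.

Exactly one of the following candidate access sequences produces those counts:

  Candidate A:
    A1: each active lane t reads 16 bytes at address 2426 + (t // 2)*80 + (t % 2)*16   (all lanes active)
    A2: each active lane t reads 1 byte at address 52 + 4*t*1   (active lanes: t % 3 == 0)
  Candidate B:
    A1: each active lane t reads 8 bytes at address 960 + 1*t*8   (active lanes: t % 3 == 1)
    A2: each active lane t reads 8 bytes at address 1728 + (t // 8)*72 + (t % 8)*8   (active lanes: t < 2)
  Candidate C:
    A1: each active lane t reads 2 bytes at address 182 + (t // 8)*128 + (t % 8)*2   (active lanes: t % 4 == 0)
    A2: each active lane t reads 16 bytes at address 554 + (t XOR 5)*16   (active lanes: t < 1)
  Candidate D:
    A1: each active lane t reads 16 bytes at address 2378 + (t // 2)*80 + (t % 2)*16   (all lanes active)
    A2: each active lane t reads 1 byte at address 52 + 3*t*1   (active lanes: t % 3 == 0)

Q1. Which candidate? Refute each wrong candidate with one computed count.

A: A1 gives 6 transactions, not 5
B: A1 gives 1 transaction, not 5
C: A1 gives 1 transaction, not 5
D: all counts match (5,2)

Answer: D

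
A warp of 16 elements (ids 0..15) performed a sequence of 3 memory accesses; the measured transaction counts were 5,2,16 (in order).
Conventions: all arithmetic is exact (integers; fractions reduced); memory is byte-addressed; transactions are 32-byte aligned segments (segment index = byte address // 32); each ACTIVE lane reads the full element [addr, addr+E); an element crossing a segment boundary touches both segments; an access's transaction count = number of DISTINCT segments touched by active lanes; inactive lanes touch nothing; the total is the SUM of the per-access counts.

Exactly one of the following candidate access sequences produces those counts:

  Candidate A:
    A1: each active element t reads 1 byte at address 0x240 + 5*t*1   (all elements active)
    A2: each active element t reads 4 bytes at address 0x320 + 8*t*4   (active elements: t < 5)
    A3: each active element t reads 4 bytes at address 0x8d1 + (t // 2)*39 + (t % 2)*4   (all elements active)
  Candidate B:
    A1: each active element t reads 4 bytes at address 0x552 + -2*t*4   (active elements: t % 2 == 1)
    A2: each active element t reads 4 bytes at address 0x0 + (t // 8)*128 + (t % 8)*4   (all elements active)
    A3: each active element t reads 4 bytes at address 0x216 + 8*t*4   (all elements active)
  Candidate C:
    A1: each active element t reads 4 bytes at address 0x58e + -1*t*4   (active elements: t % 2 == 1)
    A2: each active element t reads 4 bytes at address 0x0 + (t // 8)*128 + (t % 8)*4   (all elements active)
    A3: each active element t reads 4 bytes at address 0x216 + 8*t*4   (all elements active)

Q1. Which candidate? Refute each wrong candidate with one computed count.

A: A1 gives 3 transactions, not 5
C: A1 gives 3 transactions, not 5
B: all counts match (5,2,16)

Answer: B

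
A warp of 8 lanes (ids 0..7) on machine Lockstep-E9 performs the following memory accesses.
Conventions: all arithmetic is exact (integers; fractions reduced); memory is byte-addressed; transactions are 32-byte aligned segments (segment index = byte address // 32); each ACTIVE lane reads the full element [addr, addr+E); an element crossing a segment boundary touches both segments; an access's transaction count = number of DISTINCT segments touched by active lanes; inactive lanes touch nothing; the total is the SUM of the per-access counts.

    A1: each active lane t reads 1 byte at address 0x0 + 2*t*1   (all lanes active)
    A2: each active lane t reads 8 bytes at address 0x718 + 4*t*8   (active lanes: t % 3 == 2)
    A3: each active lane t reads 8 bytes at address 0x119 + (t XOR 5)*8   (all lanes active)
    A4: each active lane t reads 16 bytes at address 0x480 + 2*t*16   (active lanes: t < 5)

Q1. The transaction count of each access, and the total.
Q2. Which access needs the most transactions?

A1: 1 transaction
A2: 2 transactions
A3: 3 transactions
A4: 5 transactions

Answer: 1,2,3,5; total 11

Answer: A4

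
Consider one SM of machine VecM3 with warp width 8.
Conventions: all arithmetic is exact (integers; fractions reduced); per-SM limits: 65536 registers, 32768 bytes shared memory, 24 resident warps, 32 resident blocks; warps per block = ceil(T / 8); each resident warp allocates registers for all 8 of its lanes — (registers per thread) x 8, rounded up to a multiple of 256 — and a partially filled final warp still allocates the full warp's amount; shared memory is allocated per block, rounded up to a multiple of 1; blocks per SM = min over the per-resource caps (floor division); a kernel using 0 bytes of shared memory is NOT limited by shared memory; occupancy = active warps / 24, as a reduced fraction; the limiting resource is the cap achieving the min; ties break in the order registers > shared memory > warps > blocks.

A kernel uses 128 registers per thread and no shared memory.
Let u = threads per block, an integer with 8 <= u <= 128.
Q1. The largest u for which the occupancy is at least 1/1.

Answer: u = 96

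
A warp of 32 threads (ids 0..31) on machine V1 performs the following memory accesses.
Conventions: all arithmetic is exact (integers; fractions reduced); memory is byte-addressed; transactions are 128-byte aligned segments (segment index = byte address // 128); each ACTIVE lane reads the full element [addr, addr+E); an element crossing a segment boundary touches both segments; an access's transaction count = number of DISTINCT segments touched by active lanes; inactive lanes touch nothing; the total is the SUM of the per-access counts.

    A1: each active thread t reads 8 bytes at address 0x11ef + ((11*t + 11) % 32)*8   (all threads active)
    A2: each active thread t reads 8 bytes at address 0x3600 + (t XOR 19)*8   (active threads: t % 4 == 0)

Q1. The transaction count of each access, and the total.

A1: 3 transactions
A2: 2 transactions

Answer: 3,2; total 5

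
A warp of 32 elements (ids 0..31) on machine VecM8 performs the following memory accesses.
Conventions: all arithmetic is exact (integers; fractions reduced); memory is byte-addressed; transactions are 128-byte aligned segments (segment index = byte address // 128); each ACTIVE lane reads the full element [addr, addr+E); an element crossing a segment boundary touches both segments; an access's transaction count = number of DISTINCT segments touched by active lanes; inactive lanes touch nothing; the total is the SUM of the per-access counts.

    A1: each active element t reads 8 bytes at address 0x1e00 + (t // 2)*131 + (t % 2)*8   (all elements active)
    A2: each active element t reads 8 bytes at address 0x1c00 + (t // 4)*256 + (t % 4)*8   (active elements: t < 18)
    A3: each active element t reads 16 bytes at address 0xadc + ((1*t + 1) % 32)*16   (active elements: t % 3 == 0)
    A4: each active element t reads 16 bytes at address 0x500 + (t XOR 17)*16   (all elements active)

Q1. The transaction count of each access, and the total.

A1: 16 transactions
A2: 5 transactions
A3: 5 transactions
A4: 4 transactions

Answer: 16,5,5,4; total 30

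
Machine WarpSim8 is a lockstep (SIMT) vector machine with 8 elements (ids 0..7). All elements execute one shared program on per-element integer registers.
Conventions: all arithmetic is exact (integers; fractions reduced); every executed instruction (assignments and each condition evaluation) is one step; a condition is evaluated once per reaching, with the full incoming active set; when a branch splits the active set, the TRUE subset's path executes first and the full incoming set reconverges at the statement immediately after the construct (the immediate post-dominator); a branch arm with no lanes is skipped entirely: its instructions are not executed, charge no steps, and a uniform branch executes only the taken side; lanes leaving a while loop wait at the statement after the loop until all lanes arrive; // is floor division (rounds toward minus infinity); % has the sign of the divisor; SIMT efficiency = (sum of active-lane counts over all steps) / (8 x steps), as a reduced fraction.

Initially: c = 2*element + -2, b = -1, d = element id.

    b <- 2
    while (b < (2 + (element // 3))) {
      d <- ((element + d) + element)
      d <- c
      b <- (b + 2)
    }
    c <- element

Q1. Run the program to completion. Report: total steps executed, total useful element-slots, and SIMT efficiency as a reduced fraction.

Answer: 7 steps, 44 useful, 11/14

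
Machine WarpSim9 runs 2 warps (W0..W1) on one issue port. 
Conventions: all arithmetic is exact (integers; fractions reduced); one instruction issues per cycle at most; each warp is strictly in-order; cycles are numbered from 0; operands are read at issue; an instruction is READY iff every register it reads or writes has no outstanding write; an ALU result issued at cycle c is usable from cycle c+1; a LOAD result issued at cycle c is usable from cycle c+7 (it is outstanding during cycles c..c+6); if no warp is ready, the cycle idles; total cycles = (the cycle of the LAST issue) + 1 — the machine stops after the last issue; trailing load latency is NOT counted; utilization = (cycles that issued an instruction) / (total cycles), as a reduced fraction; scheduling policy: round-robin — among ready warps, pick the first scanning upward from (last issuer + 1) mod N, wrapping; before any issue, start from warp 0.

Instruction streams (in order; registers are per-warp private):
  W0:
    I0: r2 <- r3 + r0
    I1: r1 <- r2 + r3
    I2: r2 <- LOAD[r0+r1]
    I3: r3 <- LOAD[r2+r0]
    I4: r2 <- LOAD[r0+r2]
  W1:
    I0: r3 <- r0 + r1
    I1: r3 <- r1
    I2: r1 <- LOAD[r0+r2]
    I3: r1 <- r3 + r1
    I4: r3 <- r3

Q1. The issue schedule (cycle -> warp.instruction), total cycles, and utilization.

cycle 0: W0.I0
cycle 1: W1.I0
cycle 2: W0.I1
cycle 3: W1.I1
cycle 4: W0.I2
cycle 5: W1.I2
cycle 6: idle
cycle 7: idle
cycle 8: idle
cycle 9: idle
cycle 10: idle
cycle 11: W0.I3
cycle 12: W1.I3
cycle 13: W0.I4
cycle 14: W1.I4

Answer: 15 cycles, utilization 2/3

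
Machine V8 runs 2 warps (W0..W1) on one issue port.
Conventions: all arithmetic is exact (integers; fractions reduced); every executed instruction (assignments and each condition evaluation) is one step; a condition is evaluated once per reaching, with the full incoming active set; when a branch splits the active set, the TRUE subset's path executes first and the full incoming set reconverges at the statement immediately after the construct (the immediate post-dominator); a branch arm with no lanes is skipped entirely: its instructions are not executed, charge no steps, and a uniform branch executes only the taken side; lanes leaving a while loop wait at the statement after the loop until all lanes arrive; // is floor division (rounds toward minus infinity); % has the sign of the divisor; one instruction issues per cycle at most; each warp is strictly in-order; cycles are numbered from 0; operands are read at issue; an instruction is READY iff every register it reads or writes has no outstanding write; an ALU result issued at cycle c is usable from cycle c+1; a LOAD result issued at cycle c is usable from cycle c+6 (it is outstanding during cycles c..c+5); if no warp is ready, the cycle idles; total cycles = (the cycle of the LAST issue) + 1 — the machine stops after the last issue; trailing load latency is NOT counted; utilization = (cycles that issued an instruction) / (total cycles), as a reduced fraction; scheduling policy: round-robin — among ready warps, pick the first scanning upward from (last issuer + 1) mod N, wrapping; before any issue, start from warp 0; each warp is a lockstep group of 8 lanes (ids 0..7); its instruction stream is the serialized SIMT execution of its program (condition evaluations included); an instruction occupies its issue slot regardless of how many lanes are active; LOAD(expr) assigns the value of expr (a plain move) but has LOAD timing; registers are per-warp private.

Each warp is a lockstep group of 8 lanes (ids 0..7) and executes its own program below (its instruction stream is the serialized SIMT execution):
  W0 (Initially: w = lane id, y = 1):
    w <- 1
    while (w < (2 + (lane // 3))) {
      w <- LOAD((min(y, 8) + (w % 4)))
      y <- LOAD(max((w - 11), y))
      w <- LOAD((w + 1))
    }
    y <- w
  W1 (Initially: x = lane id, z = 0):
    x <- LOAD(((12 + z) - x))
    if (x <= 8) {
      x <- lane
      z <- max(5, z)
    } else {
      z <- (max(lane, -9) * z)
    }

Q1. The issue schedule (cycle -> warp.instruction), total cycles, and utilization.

cycle 0: W0.I0
cycle 1: W1.I0
cycle 2: W0.I1
cycle 3: W0.I2
cycle 4: idle
cycle 5: idle
cycle 6: idle
cycle 7: W1.I1
cycle 8: W1.I2
cycle 9: W0.I3
cycle 10: W1.I3
cycle 11: W0.I4
cycle 12: W1.I4
cycle 13: idle
cycle 14: idle
cycle 15: idle
cycle 16: idle
cycle 17: W0.I5
cycle 18: W0.I6
cycle 19: idle
cycle 20: idle
cycle 21: idle
cycle 22: idle
cycle 23: idle
cycle 24: W0.I7
cycle 25: W0.I8
cycle 26: idle
cycle 27: idle
cycle 28: idle
cycle 29: idle
cycle 30: idle
cycle 31: W0.I9
cycle 32: W0.I10

Answer: 33 cycles, utilization 16/33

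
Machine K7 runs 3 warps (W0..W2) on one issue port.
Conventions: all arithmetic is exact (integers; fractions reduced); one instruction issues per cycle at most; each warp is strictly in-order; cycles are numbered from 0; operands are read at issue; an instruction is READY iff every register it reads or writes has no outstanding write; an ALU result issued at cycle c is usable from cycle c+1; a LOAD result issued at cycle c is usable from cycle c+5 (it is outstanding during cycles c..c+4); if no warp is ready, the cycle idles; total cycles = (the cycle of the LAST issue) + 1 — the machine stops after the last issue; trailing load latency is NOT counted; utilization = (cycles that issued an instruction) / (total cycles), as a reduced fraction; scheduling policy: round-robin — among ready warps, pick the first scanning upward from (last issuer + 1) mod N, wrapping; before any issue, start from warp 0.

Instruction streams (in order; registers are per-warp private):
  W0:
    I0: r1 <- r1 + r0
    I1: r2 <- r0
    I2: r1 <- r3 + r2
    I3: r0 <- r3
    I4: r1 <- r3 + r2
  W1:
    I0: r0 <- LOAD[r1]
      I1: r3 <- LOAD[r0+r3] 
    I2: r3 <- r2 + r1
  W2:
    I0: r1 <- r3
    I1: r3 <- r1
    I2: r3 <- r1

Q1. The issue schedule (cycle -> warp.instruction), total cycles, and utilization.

cycle 0: W0.I0
cycle 1: W1.I0
cycle 2: W2.I0
cycle 3: W0.I1
cycle 4: W2.I1
cycle 5: W0.I2
cycle 6: W1.I1
cycle 7: W2.I2
cycle 8: W0.I3
cycle 9: W0.I4
cycle 10: idle
cycle 11: W1.I2

Answer: 12 cycles, utilization 11/12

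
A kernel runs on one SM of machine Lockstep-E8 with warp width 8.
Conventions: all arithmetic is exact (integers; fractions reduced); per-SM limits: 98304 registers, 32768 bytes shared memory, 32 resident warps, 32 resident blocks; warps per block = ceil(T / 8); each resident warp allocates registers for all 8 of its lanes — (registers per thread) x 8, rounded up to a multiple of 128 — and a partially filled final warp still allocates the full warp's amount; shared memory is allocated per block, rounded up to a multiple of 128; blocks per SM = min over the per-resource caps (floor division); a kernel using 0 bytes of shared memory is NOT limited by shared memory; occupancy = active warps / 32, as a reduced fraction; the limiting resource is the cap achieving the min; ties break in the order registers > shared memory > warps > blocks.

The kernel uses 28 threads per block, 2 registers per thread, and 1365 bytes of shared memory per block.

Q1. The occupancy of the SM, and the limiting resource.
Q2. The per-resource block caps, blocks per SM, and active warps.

Answer: occupancy 1, limited by warps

registers: 192 blocks
shared memory: 23 blocks
warps: 8 blocks
blocks: 32 blocks

Answer: 8 blocks, 32 active warps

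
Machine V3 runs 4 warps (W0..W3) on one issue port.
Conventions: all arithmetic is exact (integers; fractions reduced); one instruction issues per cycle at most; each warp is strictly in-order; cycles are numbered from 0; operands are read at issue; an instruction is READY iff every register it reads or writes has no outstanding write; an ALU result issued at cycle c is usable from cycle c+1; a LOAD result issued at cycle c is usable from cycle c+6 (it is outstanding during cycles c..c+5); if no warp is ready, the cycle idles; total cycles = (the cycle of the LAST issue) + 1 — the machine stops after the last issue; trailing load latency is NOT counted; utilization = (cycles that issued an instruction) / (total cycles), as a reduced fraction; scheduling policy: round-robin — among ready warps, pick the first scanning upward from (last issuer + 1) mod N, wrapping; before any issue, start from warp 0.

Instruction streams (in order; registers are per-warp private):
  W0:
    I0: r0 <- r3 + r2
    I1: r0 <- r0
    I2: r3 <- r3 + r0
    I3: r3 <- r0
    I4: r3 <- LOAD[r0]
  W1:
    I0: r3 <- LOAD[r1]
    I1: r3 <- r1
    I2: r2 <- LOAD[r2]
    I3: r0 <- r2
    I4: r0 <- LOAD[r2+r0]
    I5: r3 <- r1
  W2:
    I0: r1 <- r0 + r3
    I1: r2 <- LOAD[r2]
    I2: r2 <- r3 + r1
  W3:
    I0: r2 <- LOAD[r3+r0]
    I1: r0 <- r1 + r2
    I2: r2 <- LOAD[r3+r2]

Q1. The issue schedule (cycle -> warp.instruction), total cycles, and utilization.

cycle 0: W0.I0
cycle 1: W1.I0
cycle 2: W2.I0
cycle 3: W3.I0
cycle 4: W0.I1
cycle 5: W2.I1
cycle 6: W0.I2
cycle 7: W1.I1
cycle 8: W0.I3
cycle 9: W1.I2
cycle 10: W3.I1
cycle 11: W0.I4
cycle 12: W2.I2
cycle 13: W3.I2
cycle 14: idle
cycle 15: W1.I3
cycle 16: W1.I4
cycle 17: W1.I5

Answer: 18 cycles, utilization 17/18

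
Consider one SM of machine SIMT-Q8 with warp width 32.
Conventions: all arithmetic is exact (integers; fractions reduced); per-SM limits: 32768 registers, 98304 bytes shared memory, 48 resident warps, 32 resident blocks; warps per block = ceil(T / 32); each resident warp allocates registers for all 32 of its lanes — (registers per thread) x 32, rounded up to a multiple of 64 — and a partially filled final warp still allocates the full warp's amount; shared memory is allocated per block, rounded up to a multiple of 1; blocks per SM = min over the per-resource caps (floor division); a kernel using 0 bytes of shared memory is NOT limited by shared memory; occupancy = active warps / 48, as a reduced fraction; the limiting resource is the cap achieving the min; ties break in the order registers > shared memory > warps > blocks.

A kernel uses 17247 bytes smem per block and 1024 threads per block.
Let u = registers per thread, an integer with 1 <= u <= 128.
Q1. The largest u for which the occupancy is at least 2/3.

Answer: u = 32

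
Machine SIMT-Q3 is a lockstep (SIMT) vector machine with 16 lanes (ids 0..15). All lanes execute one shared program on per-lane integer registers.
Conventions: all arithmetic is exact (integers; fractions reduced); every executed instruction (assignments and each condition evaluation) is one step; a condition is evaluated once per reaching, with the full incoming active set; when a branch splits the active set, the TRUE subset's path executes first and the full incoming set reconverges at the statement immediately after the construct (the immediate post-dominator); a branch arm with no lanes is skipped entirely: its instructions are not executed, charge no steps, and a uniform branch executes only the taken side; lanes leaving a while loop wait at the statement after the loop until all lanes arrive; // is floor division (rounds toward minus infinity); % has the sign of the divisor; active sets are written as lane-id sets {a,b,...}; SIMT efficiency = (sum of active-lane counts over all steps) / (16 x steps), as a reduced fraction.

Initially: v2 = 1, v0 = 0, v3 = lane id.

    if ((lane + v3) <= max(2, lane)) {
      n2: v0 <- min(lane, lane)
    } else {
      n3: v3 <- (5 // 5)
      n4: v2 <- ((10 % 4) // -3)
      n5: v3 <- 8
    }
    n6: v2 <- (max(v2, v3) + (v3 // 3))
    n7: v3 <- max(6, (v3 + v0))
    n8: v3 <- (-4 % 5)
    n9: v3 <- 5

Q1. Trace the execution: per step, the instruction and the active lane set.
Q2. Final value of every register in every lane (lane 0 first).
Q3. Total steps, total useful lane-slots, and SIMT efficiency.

step 0: eval ((lane + v3) <= max(2, lane)) {0,1,2,3,4,5,6,7,8,9,10,11,12,13,14,15}
step 1: v0 <- min(lane, lane)        {0,1}
step 2: v3 <- (5 // 5)               {2,3,4,5,6,7,8,9,10,11,12,13,14,15}
step 3: v2 <- ((10 % 4) // -3)       {2,3,4,5,6,7,8,9,10,11,12,13,14,15}
step 4: v3 <- 8                      {2,3,4,5,6,7,8,9,10,11,12,13,14,15}
step 5: v2 <- (max(v2, v3) + (v3 // 3)) {0,1,2,3,4,5,6,7,8,9,10,11,12,13,14,15}
step 6: v3 <- max(6, (v3 + v0))      {0,1,2,3,4,5,6,7,8,9,10,11,12,13,14,15}
step 7: v3 <- (-4 % 5)               {0,1,2,3,4,5,6,7,8,9,10,11,12,13,14,15}
step 8: v3 <- 5                      {0,1,2,3,4,5,6,7,8,9,10,11,12,13,14,15}

Answer: 9 steps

v2: 1,1,10,10,10,10,10,10,10,10,10,10,10,10,10,10
v0: 0,1,0,0,0,0,0,0,0,0,0,0,0,0,0,0
v3: 5,5,5,5,5,5,5,5,5,5,5,5,5,5,5,5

steps = 9; useful = 124; efficiency = 124/144 = 31/36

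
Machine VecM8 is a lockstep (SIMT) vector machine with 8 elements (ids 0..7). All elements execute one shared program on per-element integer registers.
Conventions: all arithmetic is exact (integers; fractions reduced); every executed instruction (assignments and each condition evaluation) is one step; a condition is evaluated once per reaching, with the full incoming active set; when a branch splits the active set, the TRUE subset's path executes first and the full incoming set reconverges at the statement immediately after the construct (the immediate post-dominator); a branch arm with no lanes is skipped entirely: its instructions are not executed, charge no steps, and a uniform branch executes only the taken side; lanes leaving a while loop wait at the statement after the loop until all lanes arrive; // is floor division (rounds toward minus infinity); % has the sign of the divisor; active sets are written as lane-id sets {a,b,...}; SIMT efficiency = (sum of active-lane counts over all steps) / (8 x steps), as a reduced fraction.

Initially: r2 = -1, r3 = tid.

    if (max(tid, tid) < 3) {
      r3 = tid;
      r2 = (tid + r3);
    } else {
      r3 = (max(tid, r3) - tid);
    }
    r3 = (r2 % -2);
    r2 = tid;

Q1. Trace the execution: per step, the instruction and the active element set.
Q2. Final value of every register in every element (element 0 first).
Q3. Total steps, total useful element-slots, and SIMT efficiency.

step 0: eval (max(tid, tid) < 3)     {0,1,2,3,4,5,6,7}
step 1: r3 <- tid                    {0,1,2}
step 2: r2 <- (tid + r3)             {0,1,2}
step 3: r3 <- (max(tid, r3) - tid)   {3,4,5,6,7}
step 4: r3 <- (r2 % -2)              {0,1,2,3,4,5,6,7}
step 5: r2 <- tid                    {0,1,2,3,4,5,6,7}

Answer: 6 steps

r2: 0,1,2,3,4,5,6,7
r3: 0,0,0,-1,-1,-1,-1,-1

steps = 6; useful = 35; efficiency = 35/48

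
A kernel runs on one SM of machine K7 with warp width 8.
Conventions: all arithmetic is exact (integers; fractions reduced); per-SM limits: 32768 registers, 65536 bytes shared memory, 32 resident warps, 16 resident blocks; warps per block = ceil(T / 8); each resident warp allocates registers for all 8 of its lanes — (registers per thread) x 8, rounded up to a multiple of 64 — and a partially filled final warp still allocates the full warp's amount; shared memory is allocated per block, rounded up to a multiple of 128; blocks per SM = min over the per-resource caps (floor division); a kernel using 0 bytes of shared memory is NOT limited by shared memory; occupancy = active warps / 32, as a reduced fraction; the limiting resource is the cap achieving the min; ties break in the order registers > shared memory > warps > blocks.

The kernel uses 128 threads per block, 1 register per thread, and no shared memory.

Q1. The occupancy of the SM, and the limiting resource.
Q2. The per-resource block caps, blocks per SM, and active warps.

Answer: occupancy 1, limited by warps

registers: 32 blocks
shared memory: no limit (kernel uses none)
warps: 2 blocks
blocks: 16 blocks

Answer: 2 blocks, 32 active warps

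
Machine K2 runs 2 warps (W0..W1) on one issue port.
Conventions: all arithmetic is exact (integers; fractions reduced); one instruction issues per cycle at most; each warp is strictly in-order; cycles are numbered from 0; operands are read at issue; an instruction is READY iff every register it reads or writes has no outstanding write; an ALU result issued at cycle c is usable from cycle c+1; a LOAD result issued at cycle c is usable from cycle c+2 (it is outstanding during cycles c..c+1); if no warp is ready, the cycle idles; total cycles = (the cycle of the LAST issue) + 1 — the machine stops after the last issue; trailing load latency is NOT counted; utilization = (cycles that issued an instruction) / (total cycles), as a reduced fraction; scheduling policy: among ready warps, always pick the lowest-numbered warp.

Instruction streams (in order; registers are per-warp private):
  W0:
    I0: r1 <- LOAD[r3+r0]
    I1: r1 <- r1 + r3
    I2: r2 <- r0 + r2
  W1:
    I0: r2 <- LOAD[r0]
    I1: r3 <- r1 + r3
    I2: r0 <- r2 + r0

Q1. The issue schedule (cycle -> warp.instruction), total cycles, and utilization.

cycle 0: W0.I0
cycle 1: W1.I0
cycle 2: W0.I1
cycle 3: W0.I2
cycle 4: W1.I1
cycle 5: W1.I2

Answer: 6 cycles, utilization 1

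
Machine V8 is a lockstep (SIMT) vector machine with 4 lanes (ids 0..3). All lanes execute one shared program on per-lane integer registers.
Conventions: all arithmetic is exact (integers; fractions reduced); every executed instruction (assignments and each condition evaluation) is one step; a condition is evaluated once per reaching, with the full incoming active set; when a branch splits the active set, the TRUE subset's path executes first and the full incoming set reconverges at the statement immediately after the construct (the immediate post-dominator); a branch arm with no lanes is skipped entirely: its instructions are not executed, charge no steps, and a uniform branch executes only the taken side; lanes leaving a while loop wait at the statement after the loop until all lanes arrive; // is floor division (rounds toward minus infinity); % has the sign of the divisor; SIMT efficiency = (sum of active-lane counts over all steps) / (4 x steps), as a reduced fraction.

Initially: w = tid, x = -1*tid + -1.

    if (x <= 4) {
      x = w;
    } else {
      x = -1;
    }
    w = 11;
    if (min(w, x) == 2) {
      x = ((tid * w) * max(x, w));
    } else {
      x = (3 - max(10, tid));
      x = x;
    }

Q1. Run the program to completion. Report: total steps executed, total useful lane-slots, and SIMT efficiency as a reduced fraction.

Answer: 7 steps, 23 useful, 23/28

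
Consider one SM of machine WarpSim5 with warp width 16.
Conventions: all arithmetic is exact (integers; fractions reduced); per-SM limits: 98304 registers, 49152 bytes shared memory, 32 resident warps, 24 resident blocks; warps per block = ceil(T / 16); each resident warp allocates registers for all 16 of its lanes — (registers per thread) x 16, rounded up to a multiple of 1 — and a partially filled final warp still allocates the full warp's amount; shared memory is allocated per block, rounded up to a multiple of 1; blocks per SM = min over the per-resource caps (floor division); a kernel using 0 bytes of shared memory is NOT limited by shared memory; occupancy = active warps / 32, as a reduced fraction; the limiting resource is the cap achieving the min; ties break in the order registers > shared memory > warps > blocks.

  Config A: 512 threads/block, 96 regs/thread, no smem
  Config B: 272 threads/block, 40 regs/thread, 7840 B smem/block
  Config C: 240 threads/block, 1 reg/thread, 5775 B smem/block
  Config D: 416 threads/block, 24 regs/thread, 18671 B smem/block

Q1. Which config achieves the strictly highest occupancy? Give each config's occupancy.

occupancies: A 1, B 17/32, C 15/16, D 13/16

Answer: A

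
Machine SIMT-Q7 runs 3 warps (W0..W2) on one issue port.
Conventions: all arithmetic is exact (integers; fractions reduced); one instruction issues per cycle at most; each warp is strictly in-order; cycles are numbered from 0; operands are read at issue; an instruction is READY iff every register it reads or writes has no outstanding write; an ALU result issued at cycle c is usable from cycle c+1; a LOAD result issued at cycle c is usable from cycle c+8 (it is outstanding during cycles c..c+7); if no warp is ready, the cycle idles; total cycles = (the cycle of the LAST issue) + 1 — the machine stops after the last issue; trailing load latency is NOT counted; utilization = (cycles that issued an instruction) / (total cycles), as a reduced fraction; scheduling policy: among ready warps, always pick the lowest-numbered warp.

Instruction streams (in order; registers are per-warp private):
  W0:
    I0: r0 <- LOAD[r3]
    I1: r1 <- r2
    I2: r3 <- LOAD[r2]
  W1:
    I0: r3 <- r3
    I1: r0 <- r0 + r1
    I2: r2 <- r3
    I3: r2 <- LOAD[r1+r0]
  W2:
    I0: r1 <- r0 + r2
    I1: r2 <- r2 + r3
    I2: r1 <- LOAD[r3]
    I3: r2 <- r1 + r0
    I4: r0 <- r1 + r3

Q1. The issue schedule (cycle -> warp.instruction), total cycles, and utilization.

cycle 0: W0.I0
cycle 1: W0.I1
cycle 2: W0.I2
cycle 3: W1.I0
cycle 4: W1.I1
cycle 5: W1.I2
cycle 6: W1.I3
cycle 7: W2.I0
cycle 8: W2.I1
cycle 9: W2.I2
cycle 10: idle
cycle 11: idle
cycle 12: idle
cycle 13: idle
cycle 14: idle
cycle 15: idle
cycle 16: idle
cycle 17: W2.I3
cycle 18: W2.I4

Answer: 19 cycles, utilization 12/19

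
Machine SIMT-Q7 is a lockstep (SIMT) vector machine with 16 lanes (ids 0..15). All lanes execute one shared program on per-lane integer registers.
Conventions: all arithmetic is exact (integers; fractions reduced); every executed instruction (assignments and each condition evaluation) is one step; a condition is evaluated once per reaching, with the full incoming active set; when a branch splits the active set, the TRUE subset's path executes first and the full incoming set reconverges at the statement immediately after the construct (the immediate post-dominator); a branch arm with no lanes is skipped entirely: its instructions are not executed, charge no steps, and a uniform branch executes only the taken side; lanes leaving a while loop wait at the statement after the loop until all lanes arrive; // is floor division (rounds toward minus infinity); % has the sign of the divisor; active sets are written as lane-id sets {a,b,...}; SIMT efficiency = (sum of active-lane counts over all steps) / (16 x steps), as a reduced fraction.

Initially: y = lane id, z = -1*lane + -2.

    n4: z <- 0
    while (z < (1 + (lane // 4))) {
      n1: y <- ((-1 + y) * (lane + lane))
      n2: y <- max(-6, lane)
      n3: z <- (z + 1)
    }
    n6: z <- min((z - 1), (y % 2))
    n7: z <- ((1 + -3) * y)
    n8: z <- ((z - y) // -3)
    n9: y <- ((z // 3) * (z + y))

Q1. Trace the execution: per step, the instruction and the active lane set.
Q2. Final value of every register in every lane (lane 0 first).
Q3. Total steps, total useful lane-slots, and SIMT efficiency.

step 0: z <- 0                       {0,1,2,3,4,5,6,7,8,9,10,11,12,13,14,15}
step 1: eval (z < (1 + (lane // 4))) {0,1,2,3,4,5,6,7,8,9,10,11,12,13,14,15}
step 2: y <- ((-1 + y) * (lane + lane)) {0,1,2,3,4,5,6,7,8,9,10,11,12,13,14,15}
step 3: y <- max(-6, lane)           {0,1,2,3,4,5,6,7,8,9,10,11,12,13,14,15}
step 4: z <- (z + 1)                 {0,1,2,3,4,5,6,7,8,9,10,11,12,13,14,15}
step 5: eval (z < (1 + (lane // 4))) {0,1,2,3,4,5,6,7,8,9,10,11,12,13,14,15}
step 6: y <- ((-1 + y) * (lane + lane)) {4,5,6,7,8,9,10,11,12,13,14,15}
step 7: y <- max(-6, lane)           {4,5,6,7,8,9,10,11,12,13,14,15}
step 8: z <- (z + 1)                 {4,5,6,7,8,9,10,11,12,13,14,15}
step 9: eval (z < (1 + (lane // 4))) {4,5,6,7,8,9,10,11,12,13,14,15}
step 10: y <- ((-1 + y) * (lane + lane)) {8,9,10,11,12,13,14,15}
step 11: y <- max(-6, lane)           {8,9,10,11,12,13,14,15}
step 12: z <- (z + 1)                 {8,9,10,11,12,13,14,15}
step 13: eval (z < (1 + (lane // 4))) {8,9,10,11,12,13,14,15}
step 14: y <- ((-1 + y) * (lane + lane)) {12,13,14,15}
step 15: y <- max(-6, lane)           {12,13,14,15}
step 16: z <- (z + 1)                 {12,13,14,15}
step 17: eval (z < (1 + (lane // 4))) {12,13,14,15}
step 18: z <- min((z - 1), (y % 2))   {0,1,2,3,4,5,6,7,8,9,10,11,12,13,14,15}
step 19: z <- ((1 + -3) * y)          {0,1,2,3,4,5,6,7,8,9,10,11,12,13,14,15}
step 20: z <- ((z - y) // -3)         {0,1,2,3,4,5,6,7,8,9,10,11,12,13,14,15}
step 21: y <- ((z // 3) * (z + y))    {0,1,2,3,4,5,6,7,8,9,10,11,12,13,14,15}

Answer: 22 steps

y: 0,0,0,6,8,10,24,28,32,54,60,66,96,104,112,150
z: 0,1,2,3,4,5,6,7,8,9,10,11,12,13,14,15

steps = 22; useful = 256; efficiency = 256/352 = 8/11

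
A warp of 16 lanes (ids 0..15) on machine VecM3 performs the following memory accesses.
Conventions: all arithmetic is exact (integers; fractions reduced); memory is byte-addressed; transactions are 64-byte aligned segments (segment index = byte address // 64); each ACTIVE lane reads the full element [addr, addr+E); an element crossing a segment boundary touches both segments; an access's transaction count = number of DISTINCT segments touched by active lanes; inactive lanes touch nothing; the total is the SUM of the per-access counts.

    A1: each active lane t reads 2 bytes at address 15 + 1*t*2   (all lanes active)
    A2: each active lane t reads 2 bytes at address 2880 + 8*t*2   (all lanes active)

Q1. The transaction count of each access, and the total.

A1: 1 transaction
A2: 4 transactions

Answer: 1,4; total 5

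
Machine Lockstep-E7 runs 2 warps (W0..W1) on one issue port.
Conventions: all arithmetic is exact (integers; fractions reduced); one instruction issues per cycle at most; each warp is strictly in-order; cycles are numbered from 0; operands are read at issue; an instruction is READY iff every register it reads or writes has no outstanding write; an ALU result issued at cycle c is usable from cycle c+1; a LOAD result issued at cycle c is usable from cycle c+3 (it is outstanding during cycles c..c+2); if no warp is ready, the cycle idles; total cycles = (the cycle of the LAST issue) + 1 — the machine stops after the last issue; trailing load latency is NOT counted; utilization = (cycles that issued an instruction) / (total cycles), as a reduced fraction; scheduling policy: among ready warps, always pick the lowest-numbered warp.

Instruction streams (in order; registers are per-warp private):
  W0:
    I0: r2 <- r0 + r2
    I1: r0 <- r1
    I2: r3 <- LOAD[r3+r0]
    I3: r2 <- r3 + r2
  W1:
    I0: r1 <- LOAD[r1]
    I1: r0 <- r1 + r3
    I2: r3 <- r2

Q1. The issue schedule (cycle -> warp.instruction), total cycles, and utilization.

cycle 0: W0.I0
cycle 1: W0.I1
cycle 2: W0.I2
cycle 3: W1.I0
cycle 4: idle
cycle 5: W0.I3
cycle 6: W1.I1
cycle 7: W1.I2

Answer: 8 cycles, utilization 7/8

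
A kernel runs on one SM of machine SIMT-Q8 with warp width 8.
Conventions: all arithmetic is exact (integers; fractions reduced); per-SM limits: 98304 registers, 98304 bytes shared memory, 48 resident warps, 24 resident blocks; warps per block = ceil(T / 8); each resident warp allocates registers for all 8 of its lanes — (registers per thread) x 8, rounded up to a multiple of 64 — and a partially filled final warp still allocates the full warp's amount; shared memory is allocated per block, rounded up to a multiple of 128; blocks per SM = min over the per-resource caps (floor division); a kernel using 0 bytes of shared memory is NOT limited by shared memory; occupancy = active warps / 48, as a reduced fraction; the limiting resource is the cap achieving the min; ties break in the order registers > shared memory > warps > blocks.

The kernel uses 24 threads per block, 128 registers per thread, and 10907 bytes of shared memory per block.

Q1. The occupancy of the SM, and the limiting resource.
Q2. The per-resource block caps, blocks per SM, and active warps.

Answer: occupancy 1/2, limited by shared memory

registers: 32 blocks
shared memory: 8 blocks
warps: 16 blocks
blocks: 24 blocks

Answer: 8 blocks, 24 active warps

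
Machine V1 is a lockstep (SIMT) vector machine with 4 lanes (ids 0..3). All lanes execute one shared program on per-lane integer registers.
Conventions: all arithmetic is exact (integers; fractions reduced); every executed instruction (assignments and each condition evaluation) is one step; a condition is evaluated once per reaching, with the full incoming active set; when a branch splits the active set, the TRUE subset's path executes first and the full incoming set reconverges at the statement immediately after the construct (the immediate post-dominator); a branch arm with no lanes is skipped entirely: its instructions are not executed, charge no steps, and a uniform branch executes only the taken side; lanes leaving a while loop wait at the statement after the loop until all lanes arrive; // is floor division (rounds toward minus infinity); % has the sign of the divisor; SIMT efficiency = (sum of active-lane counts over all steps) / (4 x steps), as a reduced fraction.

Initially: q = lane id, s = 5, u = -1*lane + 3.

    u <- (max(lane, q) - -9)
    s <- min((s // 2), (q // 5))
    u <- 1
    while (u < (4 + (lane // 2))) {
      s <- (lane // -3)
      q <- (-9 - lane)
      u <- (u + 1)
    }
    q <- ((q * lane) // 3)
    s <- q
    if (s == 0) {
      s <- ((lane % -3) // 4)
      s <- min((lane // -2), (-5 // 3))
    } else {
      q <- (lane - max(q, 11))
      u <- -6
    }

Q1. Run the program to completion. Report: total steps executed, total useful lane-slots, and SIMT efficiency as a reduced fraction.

Answer: 27 steps, 92 useful, 23/27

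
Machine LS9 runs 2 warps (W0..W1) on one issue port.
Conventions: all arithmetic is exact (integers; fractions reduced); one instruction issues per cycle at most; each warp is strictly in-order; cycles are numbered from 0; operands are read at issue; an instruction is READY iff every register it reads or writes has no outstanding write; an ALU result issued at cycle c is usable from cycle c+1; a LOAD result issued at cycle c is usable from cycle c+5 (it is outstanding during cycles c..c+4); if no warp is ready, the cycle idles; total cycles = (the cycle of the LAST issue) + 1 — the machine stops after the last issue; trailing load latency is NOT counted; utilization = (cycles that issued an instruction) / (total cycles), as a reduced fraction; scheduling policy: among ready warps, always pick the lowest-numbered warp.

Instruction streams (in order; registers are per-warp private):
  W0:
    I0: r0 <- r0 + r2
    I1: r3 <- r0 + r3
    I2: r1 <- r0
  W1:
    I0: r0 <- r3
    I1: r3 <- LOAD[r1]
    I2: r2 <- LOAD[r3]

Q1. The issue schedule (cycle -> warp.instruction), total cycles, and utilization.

cycle 0: W0.I0
cycle 1: W0.I1
cycle 2: W0.I2
cycle 3: W1.I0
cycle 4: W1.I1
cycle 5: idle
cycle 6: idle
cycle 7: idle
cycle 8: idle
cycle 9: W1.I2

Answer: 10 cycles, utilization 3/5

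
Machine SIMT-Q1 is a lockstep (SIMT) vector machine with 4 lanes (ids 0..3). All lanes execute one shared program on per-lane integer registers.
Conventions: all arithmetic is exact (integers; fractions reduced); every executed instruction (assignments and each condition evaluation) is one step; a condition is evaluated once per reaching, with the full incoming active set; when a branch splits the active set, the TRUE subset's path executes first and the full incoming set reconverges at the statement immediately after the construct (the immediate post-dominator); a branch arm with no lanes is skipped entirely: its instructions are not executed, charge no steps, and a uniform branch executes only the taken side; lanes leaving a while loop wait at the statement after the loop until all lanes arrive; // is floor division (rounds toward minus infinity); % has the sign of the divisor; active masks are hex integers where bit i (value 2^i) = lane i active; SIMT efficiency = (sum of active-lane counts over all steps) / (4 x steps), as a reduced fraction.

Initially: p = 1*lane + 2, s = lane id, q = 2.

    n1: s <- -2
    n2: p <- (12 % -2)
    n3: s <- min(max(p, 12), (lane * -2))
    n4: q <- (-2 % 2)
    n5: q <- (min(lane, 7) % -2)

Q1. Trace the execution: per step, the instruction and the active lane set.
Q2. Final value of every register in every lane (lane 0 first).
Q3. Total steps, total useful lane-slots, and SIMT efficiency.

step 0: s <- -2                      0xf
step 1: p <- (12 % -2)               0xf
step 2: s <- min(max(p, 12), (lane * -2)) 0xf
step 3: q <- (-2 % 2)                0xf
step 4: q <- (min(lane, 7) % -2)     0xf

Answer: 5 steps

p: 0,0,0,0
s: 0,-2,-4,-6
q: 0,-1,0,-1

steps = 5; useful = 20; efficiency = 20/20 = 1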